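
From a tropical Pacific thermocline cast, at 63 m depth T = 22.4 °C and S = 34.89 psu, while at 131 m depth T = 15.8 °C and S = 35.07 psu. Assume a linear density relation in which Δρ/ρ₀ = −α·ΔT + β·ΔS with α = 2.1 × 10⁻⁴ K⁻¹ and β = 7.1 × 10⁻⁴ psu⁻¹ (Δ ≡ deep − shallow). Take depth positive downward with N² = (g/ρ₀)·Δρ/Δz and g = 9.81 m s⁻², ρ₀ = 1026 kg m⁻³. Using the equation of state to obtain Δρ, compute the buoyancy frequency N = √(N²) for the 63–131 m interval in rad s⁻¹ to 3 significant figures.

ΔT = -6.6 K, ΔS = +0.18 psu (deep − shallow).
Δρ/ρ₀ = −αΔT + βΔS = 1.386 × 10⁻³ + 1.278 × 10⁻⁴ = 1.5138 × 10⁻³, so Δρ ≈ 1.553 kg m⁻³.
N² = (g/ρ₀)·Δρ/Δz = g·(Δρ/ρ₀)/Δz = 9.81 × 1.5138 × 10⁻³ / 68 = 2.1839 × 10⁻⁴ s⁻².
N = √(2.1839 × 10⁻⁴) = 0.014778 rad s⁻¹ ≈ 0.0148 rad s⁻¹.

0.0148 rad s⁻¹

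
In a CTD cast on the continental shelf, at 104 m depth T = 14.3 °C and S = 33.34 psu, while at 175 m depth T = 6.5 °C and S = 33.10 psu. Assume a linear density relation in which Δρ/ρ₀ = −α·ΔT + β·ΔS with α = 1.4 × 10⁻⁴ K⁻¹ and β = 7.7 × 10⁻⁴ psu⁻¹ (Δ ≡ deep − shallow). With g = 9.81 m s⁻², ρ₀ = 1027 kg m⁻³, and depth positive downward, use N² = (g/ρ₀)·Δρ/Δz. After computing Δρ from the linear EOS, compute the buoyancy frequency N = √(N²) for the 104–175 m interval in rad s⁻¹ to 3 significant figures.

ΔT = -7.8 K, ΔS = -0.24 psu (deep − shallow).
Δρ/ρ₀ = −αΔT + βΔS = 1.092 × 10⁻³ − 1.848 × 10⁻⁴ = 9.072 × 10⁻⁴, so Δρ ≈ 0.9317 kg m⁻³.
N² = (g/ρ₀)·Δρ/Δz = g·(Δρ/ρ₀)/Δz = 9.81 × 9.072 × 10⁻⁴ / 71 = 1.2535 × 10⁻⁴ s⁻².
N = √(1.2535 × 10⁻⁴) = 0.011196 rad s⁻¹ ≈ 0.0112 rad s⁻¹.

0.0112 rad s⁻¹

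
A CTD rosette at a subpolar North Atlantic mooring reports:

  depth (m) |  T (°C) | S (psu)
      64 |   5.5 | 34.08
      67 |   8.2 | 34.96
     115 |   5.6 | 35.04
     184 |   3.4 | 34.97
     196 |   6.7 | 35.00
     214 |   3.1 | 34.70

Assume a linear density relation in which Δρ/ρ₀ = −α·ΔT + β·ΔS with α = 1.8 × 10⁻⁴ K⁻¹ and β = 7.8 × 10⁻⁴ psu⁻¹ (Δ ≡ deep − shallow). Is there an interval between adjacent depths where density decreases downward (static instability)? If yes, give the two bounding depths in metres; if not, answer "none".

184–196 m

Evaluate Δρ/ρ₀ = −αΔT + βΔS across each adjacent pair:
  64–67 m: −αΔT+βΔS = −(1.8 × 10⁻⁴)(+2.7)+(7.8 × 10⁻⁴)(+0.88) = 2.0 × 10⁻⁴ → stable
  67–115 m: −αΔT+βΔS = −(1.8 × 10⁻⁴)(-2.6)+(7.8 × 10⁻⁴)(+0.08) = 5.3 × 10⁻⁴ → stable
  115–184 m: −αΔT+βΔS = −(1.8 × 10⁻⁴)(-2.2)+(7.8 × 10⁻⁴)(-0.07) = 3.4 × 10⁻⁴ → stable
  184–196 m: −αΔT+βΔS = −(1.8 × 10⁻⁴)(+3.3)+(7.8 × 10⁻⁴)(+0.03) = -5.7 × 10⁻⁴ → UNSTABLE
  196–214 m: −αΔT+βΔS = −(1.8 × 10⁻⁴)(-3.6)+(7.8 × 10⁻⁴)(-0.30) = 4.1 × 10⁻⁴ → stable
The 184–196 m interval has Δρ < 0: lighter water underlies denser water.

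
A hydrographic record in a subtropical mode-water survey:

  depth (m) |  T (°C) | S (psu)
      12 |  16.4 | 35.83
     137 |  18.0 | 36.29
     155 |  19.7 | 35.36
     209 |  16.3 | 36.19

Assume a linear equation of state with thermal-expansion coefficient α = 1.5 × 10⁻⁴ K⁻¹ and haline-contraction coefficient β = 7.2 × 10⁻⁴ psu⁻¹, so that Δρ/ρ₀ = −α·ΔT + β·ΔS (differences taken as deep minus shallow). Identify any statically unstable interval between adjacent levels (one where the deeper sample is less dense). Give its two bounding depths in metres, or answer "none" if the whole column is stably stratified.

Evaluate Δρ/ρ₀ = −αΔT + βΔS across each adjacent pair:
  12–137 m: −αΔT+βΔS = −(1.5 × 10⁻⁴)(+1.6)+(7.2 × 10⁻⁴)(+0.46) = 9.1 × 10⁻⁵ → stable
  137–155 m: −αΔT+βΔS = −(1.5 × 10⁻⁴)(+1.7)+(7.2 × 10⁻⁴)(-0.93) = -9.2 × 10⁻⁴ → UNSTABLE
  155–209 m: −αΔT+βΔS = −(1.5 × 10⁻⁴)(-3.4)+(7.2 × 10⁻⁴)(+0.83) = 1.1 × 10⁻³ → stable
The 137–155 m interval has Δρ < 0: lighter water underlies denser water.

137–155 m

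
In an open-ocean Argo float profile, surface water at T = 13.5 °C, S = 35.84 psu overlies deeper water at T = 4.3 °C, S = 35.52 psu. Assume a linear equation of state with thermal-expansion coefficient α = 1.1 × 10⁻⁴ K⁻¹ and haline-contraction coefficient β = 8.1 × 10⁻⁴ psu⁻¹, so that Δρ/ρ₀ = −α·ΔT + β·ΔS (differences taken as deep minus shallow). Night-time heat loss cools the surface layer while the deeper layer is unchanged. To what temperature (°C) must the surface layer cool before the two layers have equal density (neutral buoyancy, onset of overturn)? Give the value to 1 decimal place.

Neutral buoyancy requires Δρ = 0, i.e. −α(T_deep − T_surf′) + β(S_deep − S_surf) = 0.
T_surf′ = T_deep − (β/α)·ΔS = 4.3 − (8.1 × 10⁻⁴/1.1 × 10⁻⁴)·(-0.32) = 6.656 °C.
Cooling required: 13.5 − (6.656) = 6.844 °C.

6.7 °C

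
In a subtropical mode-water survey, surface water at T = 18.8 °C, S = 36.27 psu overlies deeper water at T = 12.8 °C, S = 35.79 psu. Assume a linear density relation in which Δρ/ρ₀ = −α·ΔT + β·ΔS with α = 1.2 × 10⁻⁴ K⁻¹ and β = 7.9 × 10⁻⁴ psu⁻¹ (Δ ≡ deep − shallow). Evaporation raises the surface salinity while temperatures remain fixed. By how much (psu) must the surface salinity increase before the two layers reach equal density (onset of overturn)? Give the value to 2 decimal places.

Neutral buoyancy requires −α(T_deep − T_surf) + β(S_deep − S_surf′) = 0.
S_surf′ = S_deep − (α/β)·ΔT = 35.79 − (1.2 × 10⁻⁴/7.9 × 10⁻⁴)·(-6.0) = 36.7014 psu.
Increase required: 36.7014 − 36.27 = 0.4314 psu.

0.43 psu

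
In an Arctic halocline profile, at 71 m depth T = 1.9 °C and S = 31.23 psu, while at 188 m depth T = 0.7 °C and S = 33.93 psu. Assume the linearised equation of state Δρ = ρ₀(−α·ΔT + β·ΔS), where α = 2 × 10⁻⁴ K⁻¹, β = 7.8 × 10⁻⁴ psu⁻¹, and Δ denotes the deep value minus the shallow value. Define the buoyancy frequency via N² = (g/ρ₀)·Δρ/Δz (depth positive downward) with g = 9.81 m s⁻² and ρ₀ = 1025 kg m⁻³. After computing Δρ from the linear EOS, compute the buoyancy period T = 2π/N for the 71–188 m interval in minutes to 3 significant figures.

7.47 min

ΔT = -1.2 K, ΔS = +2.70 psu (deep − shallow).
Δρ/ρ₀ = −αΔT + βΔS = 2.40 × 10⁻⁴ + 2.106 × 10⁻³ = 2.346 × 10⁻³, so Δρ ≈ 2.405 kg m⁻³.
N² = (g/ρ₀)·Δρ/Δz = g·(Δρ/ρ₀)/Δz = 9.81 × 2.346 × 10⁻³ / 117 = 1.9670 × 10⁻⁴ s⁻².
N = √(1.9670 × 10⁻⁴) = 0.014025 rad s⁻¹ → T = 2π/N = 448.00 s = 7.4667 min ≈ 7.47 min.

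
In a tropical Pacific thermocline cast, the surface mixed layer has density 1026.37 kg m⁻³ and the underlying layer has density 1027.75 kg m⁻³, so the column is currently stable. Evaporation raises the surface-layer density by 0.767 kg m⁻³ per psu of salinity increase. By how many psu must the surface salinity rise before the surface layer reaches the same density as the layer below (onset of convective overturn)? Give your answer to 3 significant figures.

1.80 psu

Density deficit of the surface layer: 1027.75 − 1026.37 = 1.38 kg m⁻³.
Required change = 1.38 / 0.767 = 1.80 psu.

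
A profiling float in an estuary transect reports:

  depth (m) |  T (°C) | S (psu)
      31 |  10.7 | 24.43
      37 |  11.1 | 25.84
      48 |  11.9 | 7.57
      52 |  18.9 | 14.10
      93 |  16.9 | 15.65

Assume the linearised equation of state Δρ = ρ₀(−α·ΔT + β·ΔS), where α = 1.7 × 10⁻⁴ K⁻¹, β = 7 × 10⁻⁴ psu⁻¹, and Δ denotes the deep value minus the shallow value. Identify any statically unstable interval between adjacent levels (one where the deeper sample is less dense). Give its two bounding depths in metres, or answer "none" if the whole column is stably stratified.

Evaluate Δρ/ρ₀ = −αΔT + βΔS across each adjacent pair:
  31–37 m: −αΔT+βΔS = −(1.7 × 10⁻⁴)(+0.4)+(7 × 10⁻⁴)(+1.41) = 9.2 × 10⁻⁴ → stable
  37–48 m: −αΔT+βΔS = −(1.7 × 10⁻⁴)(+0.8)+(7 × 10⁻⁴)(-18.27) = -0.013 → UNSTABLE
  48–52 m: −αΔT+βΔS = −(1.7 × 10⁻⁴)(+7.0)+(7 × 10⁻⁴)(+6.53) = 3.4 × 10⁻³ → stable
  52–93 m: −αΔT+βΔS = −(1.7 × 10⁻⁴)(-2.0)+(7 × 10⁻⁴)(+1.55) = 1.4 × 10⁻³ → stable
The 37–48 m interval has Δρ < 0: lighter water underlies denser water.

37–48 m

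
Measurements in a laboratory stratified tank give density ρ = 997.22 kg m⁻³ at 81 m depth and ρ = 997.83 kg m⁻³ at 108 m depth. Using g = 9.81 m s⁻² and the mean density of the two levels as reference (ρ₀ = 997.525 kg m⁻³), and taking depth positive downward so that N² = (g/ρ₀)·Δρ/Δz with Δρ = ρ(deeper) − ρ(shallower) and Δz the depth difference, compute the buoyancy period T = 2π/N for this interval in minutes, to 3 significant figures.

Δρ = 997.83 − 997.22 = 0.61 kg m⁻³ over Δz = 108 − 81 = 27 m.
N² = (9.81/997.525) × (0.61/27) = 2.2218 × 10⁻⁴ s⁻².
N = √(2.2218 × 10⁻⁴) = 0.014906 rad s⁻¹, so T = 2π/N = 421.52 s = 7.0253 min ≈ 7.03 min.

7.03 min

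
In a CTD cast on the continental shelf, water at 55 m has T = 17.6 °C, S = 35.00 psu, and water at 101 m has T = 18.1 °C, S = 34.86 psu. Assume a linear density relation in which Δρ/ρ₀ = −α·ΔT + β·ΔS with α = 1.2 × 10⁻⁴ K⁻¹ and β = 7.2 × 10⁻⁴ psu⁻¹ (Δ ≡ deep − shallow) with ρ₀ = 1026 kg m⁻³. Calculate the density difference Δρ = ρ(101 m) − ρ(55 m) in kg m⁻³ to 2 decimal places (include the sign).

ΔT = +0.5 K, ΔS = -0.14 psu (deep − shallow).
Δρ/ρ₀ = −(1.2 × 10⁻⁴)(+0.5) + (7.2 × 10⁻⁴)(-0.14) = -1.608 × 10⁻⁴.
Δρ = 1026 × (-1.608 × 10⁻⁴) = -0.16 kg m⁻³.
Negative Δρ: lighter below, statically unstable.

-0.16 kg m⁻³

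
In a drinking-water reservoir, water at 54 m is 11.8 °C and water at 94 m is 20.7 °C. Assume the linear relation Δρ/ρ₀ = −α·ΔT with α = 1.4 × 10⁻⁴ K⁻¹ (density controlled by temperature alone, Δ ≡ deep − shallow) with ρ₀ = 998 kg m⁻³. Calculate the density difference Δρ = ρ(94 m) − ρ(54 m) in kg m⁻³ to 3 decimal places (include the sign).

ΔT = +8.9 K, Δρ/ρ₀ = −αΔT = -1.246 × 10⁻³.
Δρ = 998 × (-1.246 × 10⁻³) = -1.244 kg m⁻³.
Negative Δρ: lighter below, statically unstable.

-1.244 kg m⁻³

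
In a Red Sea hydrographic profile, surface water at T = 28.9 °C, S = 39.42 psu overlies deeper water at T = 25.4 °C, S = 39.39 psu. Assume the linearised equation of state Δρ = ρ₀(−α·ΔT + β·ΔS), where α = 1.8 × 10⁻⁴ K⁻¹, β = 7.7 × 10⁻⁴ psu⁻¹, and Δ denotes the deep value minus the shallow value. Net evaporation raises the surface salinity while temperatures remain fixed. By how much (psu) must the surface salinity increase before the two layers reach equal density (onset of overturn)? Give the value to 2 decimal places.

Neutral buoyancy requires −α(T_deep − T_surf) + β(S_deep − S_surf′) = 0.
S_surf′ = S_deep − (α/β)·ΔT = 39.39 − (1.8 × 10⁻⁴/7.7 × 10⁻⁴)·(-3.5) = 40.2082 psu.
Increase required: 40.2082 − 39.42 = 0.7882 psu.

0.79 psu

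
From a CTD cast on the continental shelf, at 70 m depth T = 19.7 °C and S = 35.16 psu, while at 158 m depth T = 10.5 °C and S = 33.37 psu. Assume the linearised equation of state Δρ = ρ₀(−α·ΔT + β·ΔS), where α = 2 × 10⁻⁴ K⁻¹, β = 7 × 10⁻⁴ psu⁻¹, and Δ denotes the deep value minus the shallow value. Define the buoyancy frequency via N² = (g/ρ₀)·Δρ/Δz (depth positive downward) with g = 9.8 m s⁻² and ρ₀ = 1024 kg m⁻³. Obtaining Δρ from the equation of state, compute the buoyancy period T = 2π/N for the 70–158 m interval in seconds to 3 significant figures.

ΔT = -9.2 K, ΔS = -1.79 psu (deep − shallow).
Δρ/ρ₀ = −αΔT + βΔS = 1.84 × 10⁻³ − 1.253 × 10⁻³ = 5.87 × 10⁻⁴, so Δρ ≈ 0.6011 kg m⁻³.
N² = (g/ρ₀)·Δρ/Δz = g·(Δρ/ρ₀)/Δz = 9.8 × 5.87 × 10⁻⁴ / 88 = 6.5370 × 10⁻⁵ s⁻².
N = √(6.5370 × 10⁻⁵) = 8.0852 × 10⁻³ rad s⁻¹ → T = 2π/N = 777.12 s ≈ 777 s.

777 s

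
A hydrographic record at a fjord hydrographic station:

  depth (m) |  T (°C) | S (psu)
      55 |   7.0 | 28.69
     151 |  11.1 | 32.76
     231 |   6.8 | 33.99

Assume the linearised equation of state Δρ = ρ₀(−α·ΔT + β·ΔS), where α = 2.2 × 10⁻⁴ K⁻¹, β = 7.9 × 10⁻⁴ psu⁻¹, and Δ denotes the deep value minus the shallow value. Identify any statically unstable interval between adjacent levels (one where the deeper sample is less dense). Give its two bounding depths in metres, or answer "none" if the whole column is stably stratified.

Evaluate Δρ/ρ₀ = −αΔT + βΔS across each adjacent pair:
  55–151 m: −αΔT+βΔS = −(2.2 × 10⁻⁴)(+4.1)+(7.9 × 10⁻⁴)(+4.07) = 2.3 × 10⁻³ → stable
  151–231 m: −αΔT+βΔS = −(2.2 × 10⁻⁴)(-4.3)+(7.9 × 10⁻⁴)(+1.23) = 1.9 × 10⁻³ → stable
Every interval has Δρ > 0: the column is stably stratified throughout.

none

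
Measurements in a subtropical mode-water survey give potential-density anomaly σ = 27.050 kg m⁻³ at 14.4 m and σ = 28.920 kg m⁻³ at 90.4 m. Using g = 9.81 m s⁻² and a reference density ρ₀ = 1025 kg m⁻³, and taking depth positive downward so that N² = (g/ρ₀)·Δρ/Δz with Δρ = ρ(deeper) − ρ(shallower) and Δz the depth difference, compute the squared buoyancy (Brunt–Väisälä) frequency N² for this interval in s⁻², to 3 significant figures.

2.35 × 10⁻⁴ s⁻²

Δρ = 1028.920 − 1027.050 = 1.870 kg m⁻³ over Δz = 90.4 − 14.4 = 76 m.
N² = (9.81/1025) × (1.870/76) = 2.3549 × 10⁻⁴ s⁻² ≈ 2.35 × 10⁻⁴ s⁻².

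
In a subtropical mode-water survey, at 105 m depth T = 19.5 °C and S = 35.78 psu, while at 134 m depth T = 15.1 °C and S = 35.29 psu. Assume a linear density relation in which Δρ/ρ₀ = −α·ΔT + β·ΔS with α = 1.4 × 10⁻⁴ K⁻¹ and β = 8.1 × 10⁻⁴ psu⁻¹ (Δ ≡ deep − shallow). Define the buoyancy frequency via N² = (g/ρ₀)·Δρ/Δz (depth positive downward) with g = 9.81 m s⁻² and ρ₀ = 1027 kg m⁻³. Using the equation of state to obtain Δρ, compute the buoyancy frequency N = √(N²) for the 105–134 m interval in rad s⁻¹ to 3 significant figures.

8.61 × 10⁻³ rad s⁻¹

ΔT = -4.4 K, ΔS = -0.49 psu (deep − shallow).
Δρ/ρ₀ = −αΔT + βΔS = 6.16 × 10⁻⁴ − 3.969 × 10⁻⁴ = 2.191 × 10⁻⁴, so Δρ ≈ 0.2250 kg m⁻³.
N² = (g/ρ₀)·Δρ/Δz = g·(Δρ/ρ₀)/Δz = 9.81 × 2.191 × 10⁻⁴ / 29 = 7.4116 × 10⁻⁵ s⁻².
N = √(7.4116 × 10⁻⁵) = 8.6091 × 10⁻³ rad s⁻¹ ≈ 8.61 × 10⁻³ rad s⁻¹.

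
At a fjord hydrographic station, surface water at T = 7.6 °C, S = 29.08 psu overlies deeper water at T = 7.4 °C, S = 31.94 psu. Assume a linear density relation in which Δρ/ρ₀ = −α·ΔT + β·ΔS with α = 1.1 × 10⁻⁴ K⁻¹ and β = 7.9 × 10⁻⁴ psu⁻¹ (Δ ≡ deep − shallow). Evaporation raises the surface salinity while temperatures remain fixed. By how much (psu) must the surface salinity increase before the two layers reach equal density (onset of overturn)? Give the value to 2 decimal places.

2.89 psu

Neutral buoyancy requires −α(T_deep − T_surf) + β(S_deep − S_surf′) = 0.
S_surf′ = S_deep − (α/β)·ΔT = 31.94 − (1.1 × 10⁻⁴/7.9 × 10⁻⁴)·(-0.2) = 31.9678 psu.
Increase required: 31.9678 − 29.08 = 2.8878 psu.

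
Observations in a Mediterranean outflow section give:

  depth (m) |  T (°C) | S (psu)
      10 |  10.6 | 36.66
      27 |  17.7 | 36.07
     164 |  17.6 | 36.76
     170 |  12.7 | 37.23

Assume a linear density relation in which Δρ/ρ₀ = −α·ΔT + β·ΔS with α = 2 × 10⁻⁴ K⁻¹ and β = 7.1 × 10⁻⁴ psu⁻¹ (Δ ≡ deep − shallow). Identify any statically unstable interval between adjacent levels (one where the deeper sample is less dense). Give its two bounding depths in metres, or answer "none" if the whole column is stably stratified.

Evaluate Δρ/ρ₀ = −αΔT + βΔS across each adjacent pair:
  10–27 m: −αΔT+βΔS = −(2 × 10⁻⁴)(+7.1)+(7.1 × 10⁻⁴)(-0.59) = -1.8 × 10⁻³ → UNSTABLE
  27–164 m: −αΔT+βΔS = −(2 × 10⁻⁴)(-0.1)+(7.1 × 10⁻⁴)(+0.69) = 5.1 × 10⁻⁴ → stable
  164–170 m: −αΔT+βΔS = −(2 × 10⁻⁴)(-4.9)+(7.1 × 10⁻⁴)(+0.47) = 1.3 × 10⁻³ → stable
The 10–27 m interval has Δρ < 0: lighter water underlies denser water.

10–27 m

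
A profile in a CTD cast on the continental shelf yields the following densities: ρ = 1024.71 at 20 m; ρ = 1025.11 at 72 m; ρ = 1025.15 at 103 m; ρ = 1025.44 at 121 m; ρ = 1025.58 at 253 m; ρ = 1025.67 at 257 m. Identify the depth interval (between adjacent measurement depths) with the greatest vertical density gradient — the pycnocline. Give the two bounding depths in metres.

Compute the density gradient over each adjacent pair:
  20–72 m: Δρ/Δz = 0.40/52 = 7.7 × 10⁻³ kg m⁻⁴
  72–103 m: Δρ/Δz = 0.04/31 = 1.3 × 10⁻³ kg m⁻⁴
  103–121 m: Δρ/Δz = 0.29/18 = 0.016 kg m⁻⁴
  121–253 m: Δρ/Δz = 0.14/132 = 1.1 × 10⁻³ kg m⁻⁴
  253–257 m: Δρ/Δz = 0.09/4 = 0.022 kg m⁻⁴
The largest gradient is in the 253–257 m interval — the pycnocline.

253–257 m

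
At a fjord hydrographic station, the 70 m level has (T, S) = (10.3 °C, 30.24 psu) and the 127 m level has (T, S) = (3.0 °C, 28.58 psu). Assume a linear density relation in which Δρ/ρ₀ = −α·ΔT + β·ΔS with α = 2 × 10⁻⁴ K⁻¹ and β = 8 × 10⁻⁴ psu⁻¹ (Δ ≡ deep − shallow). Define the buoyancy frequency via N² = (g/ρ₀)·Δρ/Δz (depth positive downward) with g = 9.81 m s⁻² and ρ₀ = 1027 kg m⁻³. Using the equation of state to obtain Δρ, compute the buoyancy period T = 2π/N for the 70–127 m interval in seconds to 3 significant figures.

1.32 × 10³ s

ΔT = -7.3 K, ΔS = -1.66 psu (deep − shallow).
Δρ/ρ₀ = −αΔT + βΔS = 1.46 × 10⁻³ − 1.328 × 10⁻³ = 1.32 × 10⁻⁴, so Δρ ≈ 0.1356 kg m⁻³.
N² = (g/ρ₀)·Δρ/Δz = g·(Δρ/ρ₀)/Δz = 9.81 × 1.32 × 10⁻⁴ / 57 = 2.2718 × 10⁻⁵ s⁻².
N = √(2.2718 × 10⁻⁵) = 4.7663 × 10⁻³ rad s⁻¹ → T = 2π/N = 1.3183 × 10³ s ≈ 1.32 × 10³ s.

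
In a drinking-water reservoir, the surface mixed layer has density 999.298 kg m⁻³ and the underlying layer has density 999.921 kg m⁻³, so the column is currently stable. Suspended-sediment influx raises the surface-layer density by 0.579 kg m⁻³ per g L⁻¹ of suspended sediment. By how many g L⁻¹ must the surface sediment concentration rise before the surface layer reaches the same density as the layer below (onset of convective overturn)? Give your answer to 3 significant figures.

1.08 g L⁻¹

Density deficit of the surface layer: 999.921 − 999.298 = 0.623 kg m⁻³.
Required change = 0.623 / 0.579 = 1.08 g L⁻¹.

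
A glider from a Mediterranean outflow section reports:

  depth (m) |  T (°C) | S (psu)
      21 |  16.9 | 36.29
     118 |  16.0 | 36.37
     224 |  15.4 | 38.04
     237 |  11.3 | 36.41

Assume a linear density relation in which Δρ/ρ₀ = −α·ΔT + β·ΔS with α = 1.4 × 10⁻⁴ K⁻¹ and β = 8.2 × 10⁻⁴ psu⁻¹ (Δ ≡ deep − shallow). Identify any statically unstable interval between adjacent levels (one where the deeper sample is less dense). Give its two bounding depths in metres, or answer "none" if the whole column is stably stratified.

Evaluate Δρ/ρ₀ = −αΔT + βΔS across each adjacent pair:
  21–118 m: −αΔT+βΔS = −(1.4 × 10⁻⁴)(-0.9)+(8.2 × 10⁻⁴)(+0.08) = 1.9 × 10⁻⁴ → stable
  118–224 m: −αΔT+βΔS = −(1.4 × 10⁻⁴)(-0.6)+(8.2 × 10⁻⁴)(+1.67) = 1.5 × 10⁻³ → stable
  224–237 m: −αΔT+βΔS = −(1.4 × 10⁻⁴)(-4.1)+(8.2 × 10⁻⁴)(-1.63) = -7.6 × 10⁻⁴ → UNSTABLE
The 224–237 m interval has Δρ < 0: lighter water underlies denser water.

224–237 m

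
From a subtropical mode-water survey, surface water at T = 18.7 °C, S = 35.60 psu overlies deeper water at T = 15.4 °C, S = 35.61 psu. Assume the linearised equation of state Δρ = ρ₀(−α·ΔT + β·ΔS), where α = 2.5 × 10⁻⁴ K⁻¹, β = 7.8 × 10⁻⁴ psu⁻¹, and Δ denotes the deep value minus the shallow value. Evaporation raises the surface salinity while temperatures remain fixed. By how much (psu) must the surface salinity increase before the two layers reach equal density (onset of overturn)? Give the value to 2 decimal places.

1.07 psu

Neutral buoyancy requires −α(T_deep − T_surf) + β(S_deep − S_surf′) = 0.
S_surf′ = S_deep − (α/β)·ΔT = 35.61 − (2.5 × 10⁻⁴/7.8 × 10⁻⁴)·(-3.3) = 36.6677 psu.
Increase required: 36.6677 − 35.60 = 1.0677 psu.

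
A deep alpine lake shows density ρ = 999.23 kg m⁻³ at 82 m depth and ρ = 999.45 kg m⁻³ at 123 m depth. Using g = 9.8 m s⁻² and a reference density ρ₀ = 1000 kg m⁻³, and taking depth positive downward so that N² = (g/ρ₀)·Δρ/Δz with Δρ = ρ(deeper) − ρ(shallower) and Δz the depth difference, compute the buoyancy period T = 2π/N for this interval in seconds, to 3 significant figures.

866 s

Δρ = 999.45 − 999.23 = 0.22 kg m⁻³ over Δz = 123 − 82 = 41 m.
N² = (9.8/1000) × (0.22/41) = 5.2585 × 10⁻⁵ s⁻².
N = √(5.2585 × 10⁻⁵) = 7.2516 × 10⁻³ rad s⁻¹, so T = 2π/N = 866.46 s ≈ 866 s.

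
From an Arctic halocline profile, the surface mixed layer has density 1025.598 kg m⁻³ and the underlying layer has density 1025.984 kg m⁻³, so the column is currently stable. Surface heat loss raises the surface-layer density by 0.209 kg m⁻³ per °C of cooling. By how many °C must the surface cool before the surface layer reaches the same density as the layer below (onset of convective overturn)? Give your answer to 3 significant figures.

1.85 °C

Density deficit of the surface layer: 1025.984 − 1025.598 = 0.386 kg m⁻³.
Required change = 0.386 / 0.209 = 1.85 °C.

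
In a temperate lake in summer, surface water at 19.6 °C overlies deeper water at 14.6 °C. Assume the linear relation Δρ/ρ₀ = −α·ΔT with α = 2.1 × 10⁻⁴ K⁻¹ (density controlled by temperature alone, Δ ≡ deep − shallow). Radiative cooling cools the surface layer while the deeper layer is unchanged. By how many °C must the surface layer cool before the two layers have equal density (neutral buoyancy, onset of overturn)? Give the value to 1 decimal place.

5.0 °C

With temperature the only control, equal density requires T_surf′ = T_deep.
T_surf′ = 14.6 °C.
Cooling required: 19.6 − 14.6 = 5.0 °C.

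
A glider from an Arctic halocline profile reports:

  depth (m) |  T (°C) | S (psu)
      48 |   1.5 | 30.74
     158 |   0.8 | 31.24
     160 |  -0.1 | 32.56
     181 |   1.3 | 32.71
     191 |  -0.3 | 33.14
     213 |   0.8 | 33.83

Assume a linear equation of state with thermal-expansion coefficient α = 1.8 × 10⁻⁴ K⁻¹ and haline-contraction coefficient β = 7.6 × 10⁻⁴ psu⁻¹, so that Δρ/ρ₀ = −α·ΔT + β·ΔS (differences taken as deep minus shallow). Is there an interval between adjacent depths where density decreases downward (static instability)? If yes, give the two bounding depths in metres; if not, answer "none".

Evaluate Δρ/ρ₀ = −αΔT + βΔS across each adjacent pair:
  48–158 m: −αΔT+βΔS = −(1.8 × 10⁻⁴)(-0.7)+(7.6 × 10⁻⁴)(+0.50) = 5.1 × 10⁻⁴ → stable
  158–160 m: −αΔT+βΔS = −(1.8 × 10⁻⁴)(-0.9)+(7.6 × 10⁻⁴)(+1.32) = 1.2 × 10⁻³ → stable
  160–181 m: −αΔT+βΔS = −(1.8 × 10⁻⁴)(+1.4)+(7.6 × 10⁻⁴)(+0.15) = -1.4 × 10⁻⁴ → UNSTABLE
  181–191 m: −αΔT+βΔS = −(1.8 × 10⁻⁴)(-1.6)+(7.6 × 10⁻⁴)(+0.43) = 6.1 × 10⁻⁴ → stable
  191–213 m: −αΔT+βΔS = −(1.8 × 10⁻⁴)(+1.1)+(7.6 × 10⁻⁴)(+0.69) = 3.3 × 10⁻⁴ → stable
The 160–181 m interval has Δρ < 0: lighter water underlies denser water.

160–181 m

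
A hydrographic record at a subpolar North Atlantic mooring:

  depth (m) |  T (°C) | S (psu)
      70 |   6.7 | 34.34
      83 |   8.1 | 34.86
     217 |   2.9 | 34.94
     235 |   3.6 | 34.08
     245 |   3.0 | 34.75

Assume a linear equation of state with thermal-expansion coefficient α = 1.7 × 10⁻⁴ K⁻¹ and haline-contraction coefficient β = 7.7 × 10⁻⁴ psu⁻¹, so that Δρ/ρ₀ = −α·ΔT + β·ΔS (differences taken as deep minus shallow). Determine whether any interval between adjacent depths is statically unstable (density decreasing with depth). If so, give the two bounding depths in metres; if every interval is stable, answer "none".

Evaluate Δρ/ρ₀ = −αΔT + βΔS across each adjacent pair:
  70–83 m: −αΔT+βΔS = −(1.7 × 10⁻⁴)(+1.4)+(7.7 × 10⁻⁴)(+0.52) = 1.6 × 10⁻⁴ → stable
  83–217 m: −αΔT+βΔS = −(1.7 × 10⁻⁴)(-5.2)+(7.7 × 10⁻⁴)(+0.08) = 9.5 × 10⁻⁴ → stable
  217–235 m: −αΔT+βΔS = −(1.7 × 10⁻⁴)(+0.7)+(7.7 × 10⁻⁴)(-0.86) = -7.8 × 10⁻⁴ → UNSTABLE
  235–245 m: −αΔT+βΔS = −(1.7 × 10⁻⁴)(-0.6)+(7.7 × 10⁻⁴)(+0.67) = 6.2 × 10⁻⁴ → stable
The 217–235 m interval has Δρ < 0: lighter water underlies denser water.

217–235 m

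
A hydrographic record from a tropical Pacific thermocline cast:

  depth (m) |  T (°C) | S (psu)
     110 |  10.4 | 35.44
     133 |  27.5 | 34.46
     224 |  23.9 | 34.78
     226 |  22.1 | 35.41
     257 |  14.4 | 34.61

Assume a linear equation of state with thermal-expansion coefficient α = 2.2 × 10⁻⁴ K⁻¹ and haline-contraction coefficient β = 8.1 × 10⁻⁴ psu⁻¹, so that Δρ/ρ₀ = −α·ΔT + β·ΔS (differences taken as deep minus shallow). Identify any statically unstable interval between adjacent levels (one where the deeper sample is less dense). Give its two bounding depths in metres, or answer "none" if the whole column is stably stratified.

Evaluate Δρ/ρ₀ = −αΔT + βΔS across each adjacent pair:
  110–133 m: −αΔT+βΔS = −(2.2 × 10⁻⁴)(+17.1)+(8.1 × 10⁻⁴)(-0.98) = -4.6 × 10⁻³ → UNSTABLE
  133–224 m: −αΔT+βΔS = −(2.2 × 10⁻⁴)(-3.6)+(8.1 × 10⁻⁴)(+0.32) = 1.1 × 10⁻³ → stable
  224–226 m: −αΔT+βΔS = −(2.2 × 10⁻⁴)(-1.8)+(8.1 × 10⁻⁴)(+0.63) = 9.1 × 10⁻⁴ → stable
  226–257 m: −αΔT+βΔS = −(2.2 × 10⁻⁴)(-7.7)+(8.1 × 10⁻⁴)(-0.80) = 1.0 × 10⁻³ → stable
The 110–133 m interval has Δρ < 0: lighter water underlies denser water.

110–133 m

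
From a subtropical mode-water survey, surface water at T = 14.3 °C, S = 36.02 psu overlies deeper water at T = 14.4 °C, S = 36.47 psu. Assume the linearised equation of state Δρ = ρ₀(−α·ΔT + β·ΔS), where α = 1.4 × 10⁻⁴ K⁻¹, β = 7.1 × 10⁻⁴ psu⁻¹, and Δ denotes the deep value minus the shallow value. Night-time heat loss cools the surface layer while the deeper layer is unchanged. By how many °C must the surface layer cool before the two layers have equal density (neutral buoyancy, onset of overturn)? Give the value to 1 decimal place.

Neutral buoyancy requires Δρ = 0, i.e. −α(T_deep − T_surf′) + β(S_deep − S_surf) = 0.
T_surf′ = T_deep − (β/α)·ΔS = 14.4 − (7.1 × 10⁻⁴/1.4 × 10⁻⁴)·(+0.45) = 12.118 °C.
Cooling required: 14.3 − (12.118) = 2.182 °C.

2.2 °C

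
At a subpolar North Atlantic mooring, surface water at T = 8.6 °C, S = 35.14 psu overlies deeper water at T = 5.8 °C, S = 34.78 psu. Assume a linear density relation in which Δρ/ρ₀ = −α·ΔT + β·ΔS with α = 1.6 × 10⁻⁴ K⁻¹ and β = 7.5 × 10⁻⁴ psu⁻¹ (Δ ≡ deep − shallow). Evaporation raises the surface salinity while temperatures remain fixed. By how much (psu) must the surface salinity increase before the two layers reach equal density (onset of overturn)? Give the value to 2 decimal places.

Neutral buoyancy requires −α(T_deep − T_surf) + β(S_deep − S_surf′) = 0.
S_surf′ = S_deep − (α/β)·ΔT = 34.78 − (1.6 × 10⁻⁴/7.5 × 10⁻⁴)·(-2.8) = 35.3773 psu.
Increase required: 35.3773 − 35.14 = 0.2373 psu.

0.24 psu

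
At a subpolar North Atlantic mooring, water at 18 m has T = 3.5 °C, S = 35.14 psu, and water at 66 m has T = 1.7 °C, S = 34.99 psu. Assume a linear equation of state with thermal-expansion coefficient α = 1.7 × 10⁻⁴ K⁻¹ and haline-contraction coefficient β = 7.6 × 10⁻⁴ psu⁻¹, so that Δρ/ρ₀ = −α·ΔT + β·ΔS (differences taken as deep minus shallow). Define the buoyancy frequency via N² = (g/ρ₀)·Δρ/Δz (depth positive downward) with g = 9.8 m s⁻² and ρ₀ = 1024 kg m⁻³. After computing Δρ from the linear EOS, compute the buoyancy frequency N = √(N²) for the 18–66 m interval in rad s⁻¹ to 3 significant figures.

6.26 × 10⁻³ rad s⁻¹

ΔT = -1.8 K, ΔS = -0.15 psu (deep − shallow).
Δρ/ρ₀ = −αΔT + βΔS = 3.06 × 10⁻⁴ − 1.14 × 10⁻⁴ = 1.92 × 10⁻⁴, so Δρ ≈ 0.1966 kg m⁻³.
N² = (g/ρ₀)·Δρ/Δz = g·(Δρ/ρ₀)/Δz = 9.8 × 1.92 × 10⁻⁴ / 48 = 3.9200 × 10⁻⁵ s⁻².
N = √(3.9200 × 10⁻⁵) = 6.2610 × 10⁻³ rad s⁻¹ ≈ 6.26 × 10⁻³ rad s⁻¹.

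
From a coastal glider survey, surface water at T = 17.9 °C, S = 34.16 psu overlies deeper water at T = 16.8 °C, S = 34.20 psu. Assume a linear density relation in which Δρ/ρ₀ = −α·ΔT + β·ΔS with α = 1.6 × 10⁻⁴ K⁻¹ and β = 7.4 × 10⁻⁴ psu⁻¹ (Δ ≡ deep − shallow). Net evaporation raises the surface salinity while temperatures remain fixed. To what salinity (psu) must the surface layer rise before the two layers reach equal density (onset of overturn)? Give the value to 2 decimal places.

34.44 psu

Neutral buoyancy requires −α(T_deep − T_surf) + β(S_deep − S_surf′) = 0.
S_surf′ = S_deep − (α/β)·ΔT = 34.20 − (1.6 × 10⁻⁴/7.4 × 10⁻⁴)·(-1.1) = 34.4378 psu.
Increase required: 34.4378 − 34.16 = 0.2778 psu.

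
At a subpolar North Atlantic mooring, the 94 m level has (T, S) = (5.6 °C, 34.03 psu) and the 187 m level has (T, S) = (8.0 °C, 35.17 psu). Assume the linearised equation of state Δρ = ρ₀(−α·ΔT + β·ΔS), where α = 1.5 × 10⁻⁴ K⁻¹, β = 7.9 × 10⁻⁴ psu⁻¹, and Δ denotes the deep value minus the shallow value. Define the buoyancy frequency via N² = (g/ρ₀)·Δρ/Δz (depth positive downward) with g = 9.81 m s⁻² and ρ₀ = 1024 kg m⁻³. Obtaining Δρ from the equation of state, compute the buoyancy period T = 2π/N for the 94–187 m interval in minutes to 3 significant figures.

ΔT = +2.4 K, ΔS = +1.14 psu (deep − shallow).
Δρ/ρ₀ = −αΔT + βΔS = -3.60 × 10⁻⁴ + 9.006 × 10⁻⁴ = 5.406 × 10⁻⁴, so Δρ ≈ 0.5536 kg m⁻³.
N² = (g/ρ₀)·Δρ/Δz = g·(Δρ/ρ₀)/Δz = 9.81 × 5.406 × 10⁻⁴ / 93 = 5.7025 × 10⁻⁵ s⁻².
N = √(5.7025 × 10⁻⁵) = 7.5515 × 10⁻³ rad s⁻¹ → T = 2π/N = 832.04 s = 13.867 min ≈ 13.9 min.

13.9 min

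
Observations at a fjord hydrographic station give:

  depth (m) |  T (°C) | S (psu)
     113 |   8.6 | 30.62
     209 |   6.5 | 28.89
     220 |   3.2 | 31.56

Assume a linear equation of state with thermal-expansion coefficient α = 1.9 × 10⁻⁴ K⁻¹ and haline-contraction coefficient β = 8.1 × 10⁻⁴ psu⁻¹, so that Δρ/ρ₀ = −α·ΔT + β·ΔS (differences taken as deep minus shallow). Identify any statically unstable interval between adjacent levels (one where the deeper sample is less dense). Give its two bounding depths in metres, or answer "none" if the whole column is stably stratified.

Evaluate Δρ/ρ₀ = −αΔT + βΔS across each adjacent pair:
  113–209 m: −αΔT+βΔS = −(1.9 × 10⁻⁴)(-2.1)+(8.1 × 10⁻⁴)(-1.73) = -1.0 × 10⁻³ → UNSTABLE
  209–220 m: −αΔT+βΔS = −(1.9 × 10⁻⁴)(-3.3)+(8.1 × 10⁻⁴)(+2.67) = 2.8 × 10⁻³ → stable
The 113–209 m interval has Δρ < 0: lighter water underlies denser water.

113–209 m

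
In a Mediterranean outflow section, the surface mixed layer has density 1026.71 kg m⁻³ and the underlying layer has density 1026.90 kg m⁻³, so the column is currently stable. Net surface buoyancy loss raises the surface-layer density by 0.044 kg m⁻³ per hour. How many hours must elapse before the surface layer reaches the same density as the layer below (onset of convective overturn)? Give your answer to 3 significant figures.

Density deficit of the surface layer: 1026.90 − 1026.71 = 0.19 kg m⁻³.
Required change = 0.19 / 0.044 = 4.32 hours.

4.32 hours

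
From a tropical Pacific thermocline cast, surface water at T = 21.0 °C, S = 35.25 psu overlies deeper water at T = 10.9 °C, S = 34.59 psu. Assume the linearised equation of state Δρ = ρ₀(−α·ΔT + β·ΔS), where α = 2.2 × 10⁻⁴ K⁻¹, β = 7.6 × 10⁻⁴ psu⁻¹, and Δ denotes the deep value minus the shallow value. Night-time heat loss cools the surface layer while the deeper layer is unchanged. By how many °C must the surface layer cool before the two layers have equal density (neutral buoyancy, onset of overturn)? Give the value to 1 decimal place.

Neutral buoyancy requires Δρ = 0, i.e. −α(T_deep − T_surf′) + β(S_deep − S_surf) = 0.
T_surf′ = T_deep − (β/α)·ΔS = 10.9 − (7.6 × 10⁻⁴/2.2 × 10⁻⁴)·(-0.66) = 13.180 °C.
Cooling required: 21.0 − (13.180) = 7.820 °C.

7.8 °C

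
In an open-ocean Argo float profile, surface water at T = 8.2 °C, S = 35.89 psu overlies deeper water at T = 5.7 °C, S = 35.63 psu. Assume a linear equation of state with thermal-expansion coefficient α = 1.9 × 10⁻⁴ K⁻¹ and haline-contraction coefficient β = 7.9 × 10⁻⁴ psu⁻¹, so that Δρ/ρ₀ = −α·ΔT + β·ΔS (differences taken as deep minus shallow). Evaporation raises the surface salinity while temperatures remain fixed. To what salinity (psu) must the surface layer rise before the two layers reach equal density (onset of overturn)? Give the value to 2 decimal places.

Neutral buoyancy requires −α(T_deep − T_surf) + β(S_deep − S_surf′) = 0.
S_surf′ = S_deep − (α/β)·ΔT = 35.63 − (1.9 × 10⁻⁴/7.9 × 10⁻⁴)·(-2.5) = 36.2313 psu.
Increase required: 36.2313 − 35.89 = 0.3413 psu.

36.23 psu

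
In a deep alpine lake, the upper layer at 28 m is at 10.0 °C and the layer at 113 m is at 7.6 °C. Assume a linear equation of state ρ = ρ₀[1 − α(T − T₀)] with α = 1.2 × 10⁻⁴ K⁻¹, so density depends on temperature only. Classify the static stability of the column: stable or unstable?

ΔT = 7.6 − 10.0 = -2.4 K, so Δρ/ρ₀ = −αΔT = 2.88 × 10⁻⁴.
Δρ/ρ₀ > 0, so Δρ > 0: deeper water is denser → statically stable.

stable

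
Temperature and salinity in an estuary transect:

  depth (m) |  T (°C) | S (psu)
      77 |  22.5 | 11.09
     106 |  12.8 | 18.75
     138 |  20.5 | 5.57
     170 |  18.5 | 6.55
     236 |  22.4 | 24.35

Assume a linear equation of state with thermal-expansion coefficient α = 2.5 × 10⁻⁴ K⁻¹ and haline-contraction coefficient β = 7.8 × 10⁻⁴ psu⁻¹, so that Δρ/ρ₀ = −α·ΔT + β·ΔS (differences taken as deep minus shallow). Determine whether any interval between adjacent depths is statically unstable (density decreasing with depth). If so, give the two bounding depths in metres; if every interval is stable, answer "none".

106–138 m

Evaluate Δρ/ρ₀ = −αΔT + βΔS across each adjacent pair:
  77–106 m: −αΔT+βΔS = −(2.5 × 10⁻⁴)(-9.7)+(7.8 × 10⁻⁴)(+7.66) = 8.4 × 10⁻³ → stable
  106–138 m: −αΔT+βΔS = −(2.5 × 10⁻⁴)(+7.7)+(7.8 × 10⁻⁴)(-13.18) = -0.012 → UNSTABLE
  138–170 m: −αΔT+βΔS = −(2.5 × 10⁻⁴)(-2.0)+(7.8 × 10⁻⁴)(+0.98) = 1.3 × 10⁻³ → stable
  170–236 m: −αΔT+βΔS = −(2.5 × 10⁻⁴)(+3.9)+(7.8 × 10⁻⁴)(+17.80) = 0.013 → stable
The 106–138 m interval has Δρ < 0: lighter water underlies denser water.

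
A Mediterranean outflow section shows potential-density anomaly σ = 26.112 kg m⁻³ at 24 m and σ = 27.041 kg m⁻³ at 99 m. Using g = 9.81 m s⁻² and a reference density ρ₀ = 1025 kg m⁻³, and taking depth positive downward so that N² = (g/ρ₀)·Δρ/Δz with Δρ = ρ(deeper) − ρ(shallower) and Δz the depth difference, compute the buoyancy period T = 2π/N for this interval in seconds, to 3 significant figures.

Δρ = 1027.041 − 1026.112 = 0.929 kg m⁻³ over Δz = 99 − 24 = 75 m.
N² = (9.81/1025) × (0.929/75) = 1.1855 × 10⁻⁴ s⁻².
N = √(1.1855 × 10⁻⁴) = 0.010888 rad s⁻¹, so T = 2π/N = 577.07 s ≈ 577 s.
N² > 0, so the interval is statically stable.

577 s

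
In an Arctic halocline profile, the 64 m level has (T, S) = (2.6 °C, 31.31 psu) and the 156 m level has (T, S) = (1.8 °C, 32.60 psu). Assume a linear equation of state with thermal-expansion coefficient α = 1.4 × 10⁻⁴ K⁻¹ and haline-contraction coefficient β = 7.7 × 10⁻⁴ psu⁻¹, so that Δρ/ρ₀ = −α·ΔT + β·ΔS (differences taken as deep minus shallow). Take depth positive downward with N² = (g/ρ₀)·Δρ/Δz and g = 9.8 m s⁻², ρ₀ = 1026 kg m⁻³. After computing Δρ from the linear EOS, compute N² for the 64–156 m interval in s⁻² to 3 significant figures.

1.18 × 10⁻⁴ s⁻²

ΔT = -0.8 K, ΔS = +1.29 psu (deep − shallow).
Δρ/ρ₀ = −αΔT + βΔS = 1.12 × 10⁻⁴ + 9.933 × 10⁻⁴ = 1.1053 × 10⁻³, so Δρ ≈ 1.134 kg m⁻³.
N² = (g/ρ₀)·Δρ/Δz = g·(Δρ/ρ₀)/Δz = 9.8 × 1.1053 × 10⁻³ / 92 = 1.1774 × 10⁻⁴ s⁻² ≈ 1.18 × 10⁻⁴ s⁻².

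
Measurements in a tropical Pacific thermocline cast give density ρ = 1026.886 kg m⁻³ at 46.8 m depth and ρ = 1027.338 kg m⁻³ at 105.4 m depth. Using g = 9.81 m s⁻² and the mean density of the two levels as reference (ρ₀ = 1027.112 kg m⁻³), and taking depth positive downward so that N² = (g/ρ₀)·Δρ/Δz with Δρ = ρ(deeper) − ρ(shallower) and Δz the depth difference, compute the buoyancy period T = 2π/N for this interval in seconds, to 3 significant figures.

732 s

Δρ = 1027.338 − 1026.886 = 0.452 kg m⁻³ over Δz = 105.4 − 46.8 = 58.6 m.
N² = (9.81/1027.112) × (0.452/58.6) = 7.3670 × 10⁻⁵ s⁻².
N = √(7.3670 × 10⁻⁵) = 8.5831 × 10⁻³ rad s⁻¹, so T = 2π/N = 732.04 s ≈ 732 s.
Since Δρ > 0 the layer is stably stratified.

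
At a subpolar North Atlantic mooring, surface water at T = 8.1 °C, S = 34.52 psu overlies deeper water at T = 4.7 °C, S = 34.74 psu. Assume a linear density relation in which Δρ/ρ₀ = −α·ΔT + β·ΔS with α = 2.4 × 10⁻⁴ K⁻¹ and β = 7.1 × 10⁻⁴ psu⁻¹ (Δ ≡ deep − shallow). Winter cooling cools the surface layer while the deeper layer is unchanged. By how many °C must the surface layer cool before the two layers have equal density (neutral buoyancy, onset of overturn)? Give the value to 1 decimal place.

Neutral buoyancy requires Δρ = 0, i.e. −α(T_deep − T_surf′) + β(S_deep − S_surf) = 0.
T_surf′ = T_deep − (β/α)·ΔS = 4.7 − (7.1 × 10⁻⁴/2.4 × 10⁻⁴)·(+0.22) = 4.049 °C.
Cooling required: 8.1 − (4.049) = 4.051 °C.

4.1 °C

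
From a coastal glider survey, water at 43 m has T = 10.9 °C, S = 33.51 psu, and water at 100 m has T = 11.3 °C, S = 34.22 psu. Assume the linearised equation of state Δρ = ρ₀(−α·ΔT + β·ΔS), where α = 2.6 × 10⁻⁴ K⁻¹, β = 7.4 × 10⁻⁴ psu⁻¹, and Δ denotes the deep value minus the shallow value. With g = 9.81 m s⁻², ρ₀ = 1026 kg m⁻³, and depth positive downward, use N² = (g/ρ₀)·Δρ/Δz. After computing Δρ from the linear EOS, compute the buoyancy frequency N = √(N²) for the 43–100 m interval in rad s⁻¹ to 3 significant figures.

8.52 × 10⁻³ rad s⁻¹

ΔT = +0.4 K, ΔS = +0.71 psu (deep − shallow).
Δρ/ρ₀ = −αΔT + βΔS = -1.04 × 10⁻⁴ + 5.254 × 10⁻⁴ = 4.214 × 10⁻⁴, so Δρ ≈ 0.4324 kg m⁻³.
N² = (g/ρ₀)·Δρ/Δz = g·(Δρ/ρ₀)/Δz = 9.81 × 4.214 × 10⁻⁴ / 57 = 7.2525 × 10⁻⁵ s⁻².
N = √(7.2525 × 10⁻⁵) = 8.5162 × 10⁻³ rad s⁻¹ ≈ 8.52 × 10⁻³ rad s⁻¹.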